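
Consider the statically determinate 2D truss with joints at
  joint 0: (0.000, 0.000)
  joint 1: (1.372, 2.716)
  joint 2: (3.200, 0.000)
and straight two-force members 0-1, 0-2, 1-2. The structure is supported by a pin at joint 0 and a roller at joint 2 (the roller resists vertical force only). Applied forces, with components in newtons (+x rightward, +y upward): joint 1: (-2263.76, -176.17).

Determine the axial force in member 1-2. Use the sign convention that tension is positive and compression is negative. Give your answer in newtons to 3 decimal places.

N=3 nodes, M=3 members, R=3 reactions → 2N=6, M+R=6
member 0 (0-1): L=3.0429, (cx,cy)=(0.4509,0.8926)
member 1 (0-2): L=3.2000, (cx,cy)=(1.0000,0.0000)
member 2 (1-2): L=3.2739, (cx,cy)=(0.5584,-0.8296)
solve A·x = −loads:
  F[0-1] = -2265.3489 N (compression)
  F[0-2] = -1242.3356 N (compression)
  F[1-2] = +2224.9716 N (tension)
  Rx@0 = +2263.7600 N
  Ry@0 = +2022.0034 N
  Ry@2 = -1845.8334 N

2224.972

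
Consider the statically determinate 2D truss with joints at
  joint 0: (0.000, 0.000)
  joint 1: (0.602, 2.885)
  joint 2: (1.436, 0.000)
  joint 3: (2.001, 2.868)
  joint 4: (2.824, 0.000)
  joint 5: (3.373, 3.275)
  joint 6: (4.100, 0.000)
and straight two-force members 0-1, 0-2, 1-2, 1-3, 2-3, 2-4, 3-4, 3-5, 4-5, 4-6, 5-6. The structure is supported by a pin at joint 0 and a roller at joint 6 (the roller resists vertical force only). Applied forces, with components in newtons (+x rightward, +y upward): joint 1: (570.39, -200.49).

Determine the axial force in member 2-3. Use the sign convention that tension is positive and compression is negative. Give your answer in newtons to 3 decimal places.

434.133

N=7 nodes, M=11 members, R=3 reactions → 2N=14, M+R=14
member 0 (0-1): L=2.9471, (cx,cy)=(0.2043,0.9789)
member 1 (0-2): L=1.4360, (cx,cy)=(1.0000,0.0000)
member 2 (1-2): L=3.0031, (cx,cy)=(0.2777,-0.9607)
member 3 (1-3): L=1.3991, (cx,cy)=(0.9999,-0.0122)
member 4 (2-3): L=2.9231, (cx,cy)=(0.1933,0.9811)
member 5 (2-4): L=1.3880, (cx,cy)=(1.0000,0.0000)
member 6 (3-4): L=2.9837, (cx,cy)=(0.2758,-0.9612)
member 7 (3-5): L=1.4311, (cx,cy)=(0.9587,0.2844)
member 8 (4-5): L=3.3207, (cx,cy)=(0.1653,0.9862)
member 9 (4-6): L=1.2760, (cx,cy)=(1.0000,0.0000)
member 10 (5-6): L=3.3547, (cx,cy)=(0.2167,-0.9762)
solve A·x = −loads:
  F[0-1] = +235.2681 N (tension)
  F[0-2] = +522.3327 N (tension)
  F[1-2] = -443.3874 N (compression)
  F[1-3] = -399.2289 N (compression)
  F[2-3] = +434.1334 N (tension)
  F[2-4] = +315.2874 N (tension)
  F[3-4] = -502.6954 N (compression)
  F[3-5] = -184.2379 N (compression)
  F[4-5] = +489.9365 N (tension)
  F[4-6] = +95.6305 N (tension)
  F[5-6] = -441.2842 N (compression)
  Rx@0 = -570.3900 N
  Ry@0 = -230.3076 N
  Ry@6 = +430.7976 N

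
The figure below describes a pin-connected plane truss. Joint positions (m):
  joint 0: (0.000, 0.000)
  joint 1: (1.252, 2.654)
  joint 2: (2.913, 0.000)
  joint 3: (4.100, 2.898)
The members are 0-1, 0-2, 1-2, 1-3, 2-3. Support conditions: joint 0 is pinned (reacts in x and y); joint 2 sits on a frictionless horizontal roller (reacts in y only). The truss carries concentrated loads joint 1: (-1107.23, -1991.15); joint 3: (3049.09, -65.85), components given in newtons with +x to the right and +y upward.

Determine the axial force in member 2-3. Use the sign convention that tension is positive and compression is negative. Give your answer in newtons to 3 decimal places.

N=4 nodes, M=5 members, R=3 reactions → 2N=8, M+R=8
member 0 (0-1): L=2.9345, (cx,cy)=(0.4267,0.9044)
member 1 (0-2): L=2.9130, (cx,cy)=(1.0000,0.0000)
member 2 (1-2): L=3.1309, (cx,cy)=(0.5305,-0.8477)
member 3 (1-3): L=2.8584, (cx,cy)=(0.9964,0.0854)
member 4 (2-3): L=3.1317, (cx,cy)=(0.3790,0.9254)
solve A·x = −loads:
  F[0-1] = +1012.8949 N (tension)
  F[0-2] = +1509.7082 N (tension)
  F[1-2] = -3107.4471 N (compression)
  F[1-3] = +3199.6094 N (tension)
  F[2-3] = -366.3055 N (compression)
  Rx@0 = -1941.8600 N
  Ry@0 = -916.0790 N
  Ry@2 = +2973.0790 N

-366.306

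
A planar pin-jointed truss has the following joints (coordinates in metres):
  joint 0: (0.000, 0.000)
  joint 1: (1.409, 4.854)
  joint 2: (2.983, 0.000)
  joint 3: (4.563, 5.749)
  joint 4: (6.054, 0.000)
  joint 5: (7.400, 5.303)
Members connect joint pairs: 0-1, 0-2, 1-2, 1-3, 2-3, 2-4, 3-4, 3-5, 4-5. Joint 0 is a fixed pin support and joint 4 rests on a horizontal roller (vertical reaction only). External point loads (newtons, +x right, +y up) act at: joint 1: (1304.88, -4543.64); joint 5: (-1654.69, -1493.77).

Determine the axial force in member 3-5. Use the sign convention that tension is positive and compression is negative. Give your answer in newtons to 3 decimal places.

N=6 nodes, M=9 members, R=3 reactions → 2N=12, M+R=12
member 0 (0-1): L=5.0544, (cx,cy)=(0.2788,0.9604)
member 1 (0-2): L=2.9830, (cx,cy)=(1.0000,0.0000)
member 2 (1-2): L=5.1028, (cx,cy)=(0.3085,-0.9512)
member 3 (1-3): L=3.2785, (cx,cy)=(0.9620,0.2730)
member 4 (2-3): L=5.9622, (cx,cy)=(0.2650,0.9642)
member 5 (2-4): L=3.0710, (cx,cy)=(1.0000,0.0000)
member 6 (3-4): L=5.9392, (cx,cy)=(0.2510,-0.9680)
member 7 (3-5): L=2.8718, (cx,cy)=(0.9879,-0.1553)
member 8 (4-5): L=5.4712, (cx,cy)=(0.2460,0.9693)
solve A·x = −loads:
  F[0-1] = -3704.0756 N (compression)
  F[0-2] = +682.7714 N (tension)
  F[1-2] = -1588.1256 N (compression)
  F[1-3] = -1920.5406 N (compression)
  F[2-3] = +1566.6999 N (tension)
  F[2-4] = -222.2791 N (compression)
  F[3-4] = -819.8234 N (compression)
  F[3-5] = -1241.6640 N (compression)
  F[4-5] = -1740.0824 N (compression)
  Rx@0 = +349.8100 N
  Ry@0 = +3557.2393 N
  Ry@4 = +2480.1707 N

-1241.664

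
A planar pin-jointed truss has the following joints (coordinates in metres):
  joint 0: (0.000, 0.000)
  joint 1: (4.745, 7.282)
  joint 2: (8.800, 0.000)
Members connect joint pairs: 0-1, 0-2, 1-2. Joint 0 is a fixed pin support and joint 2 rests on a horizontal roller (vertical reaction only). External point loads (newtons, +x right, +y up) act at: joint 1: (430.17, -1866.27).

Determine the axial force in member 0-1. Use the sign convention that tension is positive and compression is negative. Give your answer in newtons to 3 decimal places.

-601.559

N=3 nodes, M=3 members, R=3 reactions → 2N=6, M+R=6
member 0 (0-1): L=8.6915, (cx,cy)=(0.5459,0.8378)
member 1 (0-2): L=8.8000, (cx,cy)=(1.0000,0.0000)
member 2 (1-2): L=8.3349, (cx,cy)=(0.4865,-0.8737)
solve A·x = −loads:
  F[0-1] = -601.5591 N (compression)
  F[0-2] = +758.5818 N (tension)
  F[1-2] = -1559.2362 N (compression)
  Rx@0 = -430.1700 N
  Ry@0 = +504.0031 N
  Ry@2 = +1362.2669 N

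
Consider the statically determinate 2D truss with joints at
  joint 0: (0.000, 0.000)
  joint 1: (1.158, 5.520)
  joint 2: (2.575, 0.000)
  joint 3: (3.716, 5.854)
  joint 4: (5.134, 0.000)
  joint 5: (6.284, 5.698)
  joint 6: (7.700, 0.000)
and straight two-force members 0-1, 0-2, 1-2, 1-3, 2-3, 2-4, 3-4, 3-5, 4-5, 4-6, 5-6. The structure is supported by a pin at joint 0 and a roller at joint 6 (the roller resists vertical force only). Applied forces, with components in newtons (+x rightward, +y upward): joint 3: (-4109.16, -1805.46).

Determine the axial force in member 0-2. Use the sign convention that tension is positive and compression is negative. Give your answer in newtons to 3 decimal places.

N=7 nodes, M=11 members, R=3 reactions → 2N=14, M+R=14
member 0 (0-1): L=5.6402, (cx,cy)=(0.2053,0.9787)
member 1 (0-2): L=2.5750, (cx,cy)=(1.0000,0.0000)
member 2 (1-2): L=5.6990, (cx,cy)=(0.2486,-0.9686)
member 3 (1-3): L=2.5797, (cx,cy)=(0.9916,0.1295)
member 4 (2-3): L=5.9642, (cx,cy)=(0.1913,0.9815)
member 5 (2-4): L=2.5590, (cx,cy)=(1.0000,0.0000)
member 6 (3-4): L=6.0233, (cx,cy)=(0.2354,-0.9719)
member 7 (3-5): L=2.5727, (cx,cy)=(0.9982,-0.0606)
member 8 (4-5): L=5.8129, (cx,cy)=(0.1978,0.9802)
member 9 (4-6): L=2.5660, (cx,cy)=(1.0000,0.0000)
member 10 (5-6): L=5.8713, (cx,cy)=(0.2412,-0.9705)
solve A·x = −loads:
  F[0-1] = -4146.5148 N (compression)
  F[0-2] = -3257.8247 N (compression)
  F[1-2] = +3942.8361 N (tension)
  F[1-3] = -1847.2352 N (compression)
  F[2-3] = -3890.8792 N (compression)
  F[2-4] = -1533.1109 N (compression)
  F[3-4] = +2255.2237 N (tension)
  F[3-5] = +1004.0348 N (tension)
  F[4-5] = -2236.0330 N (compression)
  F[4-6] = -559.8192 N (compression)
  F[5-6] = +2321.2364 N (tension)
  Rx@0 = +4109.1600 N
  Ry@0 = +4058.1786 N
  Ry@6 = -2252.7186 N

-3257.825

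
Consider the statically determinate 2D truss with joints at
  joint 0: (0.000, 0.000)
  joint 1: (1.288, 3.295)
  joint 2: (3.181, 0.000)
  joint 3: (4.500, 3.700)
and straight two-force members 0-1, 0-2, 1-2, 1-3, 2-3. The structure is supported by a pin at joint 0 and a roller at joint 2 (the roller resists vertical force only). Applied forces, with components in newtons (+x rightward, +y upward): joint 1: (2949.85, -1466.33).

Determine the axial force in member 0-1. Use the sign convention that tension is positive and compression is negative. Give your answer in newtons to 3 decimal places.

N=4 nodes, M=5 members, R=3 reactions → 2N=8, M+R=8
member 0 (0-1): L=3.5378, (cx,cy)=(0.3641,0.9314)
member 1 (0-2): L=3.1810, (cx,cy)=(1.0000,0.0000)
member 2 (1-2): L=3.8001, (cx,cy)=(0.4981,-0.8671)
member 3 (1-3): L=3.2374, (cx,cy)=(0.9921,0.1251)
member 4 (2-3): L=3.9281, (cx,cy)=(0.3358,0.9419)
solve A·x = −loads:
  F[0-1] = +2343.8101 N (tension)
  F[0-2] = +2096.5415 N (tension)
  F[1-2] = -4208.6575 N (compression)
  F[1-3] = +0.0000 N (tension)
  F[2-3] = -0.0000 N (compression)
  Rx@0 = -2949.8500 N
  Ry@0 = -2182.9592 N
  Ry@2 = +3649.2892 N

2343.810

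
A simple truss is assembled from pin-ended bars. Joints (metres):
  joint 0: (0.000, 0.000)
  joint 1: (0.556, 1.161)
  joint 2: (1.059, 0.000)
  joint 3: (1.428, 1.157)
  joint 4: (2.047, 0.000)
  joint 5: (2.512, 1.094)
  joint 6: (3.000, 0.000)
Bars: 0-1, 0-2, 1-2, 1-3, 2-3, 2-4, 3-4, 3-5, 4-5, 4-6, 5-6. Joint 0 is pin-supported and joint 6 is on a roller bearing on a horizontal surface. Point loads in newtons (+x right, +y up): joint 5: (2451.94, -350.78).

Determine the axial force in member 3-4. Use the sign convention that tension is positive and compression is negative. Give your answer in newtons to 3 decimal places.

-1050.099

N=7 nodes, M=11 members, R=3 reactions → 2N=14, M+R=14
member 0 (0-1): L=1.2873, (cx,cy)=(0.4319,0.9019)
member 1 (0-2): L=1.0590, (cx,cy)=(1.0000,0.0000)
member 2 (1-2): L=1.2653, (cx,cy)=(0.3975,-0.9176)
member 3 (1-3): L=0.8720, (cx,cy)=(1.0000,-0.0046)
member 4 (2-3): L=1.2144, (cx,cy)=(0.3038,0.9527)
member 5 (2-4): L=0.9880, (cx,cy)=(1.0000,0.0000)
member 6 (3-4): L=1.3122, (cx,cy)=(0.4717,-0.8817)
member 7 (3-5): L=1.0858, (cx,cy)=(0.9983,-0.0580)
member 8 (4-5): L=1.1887, (cx,cy)=(0.3912,0.9203)
member 9 (4-6): L=0.9530, (cx,cy)=(1.0000,0.0000)
member 10 (5-6): L=1.1979, (cx,cy)=(0.4074,-0.9133)
solve A·x = −loads:
  F[0-1] = +928.1192 N (tension)
  F[0-2] = +2051.0642 N (tension)
  F[1-2] = -916.0901 N (compression)
  F[1-3] = +765.0671 N (tension)
  F[2-3] = +882.3053 N (tension)
  F[2-4] = +1418.7930 N (tension)
  F[3-4] = -1050.0993 N (compression)
  F[3-5] = +1531.0948 N (tension)
  F[4-5] = +1006.0840 N (tension)
  F[4-6] = +529.8683 N (tension)
  F[5-6] = -1300.6818 N (compression)
  Rx@0 = -2451.9400 N
  Ry@0 = -837.0806 N
  Ry@6 = +1187.8606 N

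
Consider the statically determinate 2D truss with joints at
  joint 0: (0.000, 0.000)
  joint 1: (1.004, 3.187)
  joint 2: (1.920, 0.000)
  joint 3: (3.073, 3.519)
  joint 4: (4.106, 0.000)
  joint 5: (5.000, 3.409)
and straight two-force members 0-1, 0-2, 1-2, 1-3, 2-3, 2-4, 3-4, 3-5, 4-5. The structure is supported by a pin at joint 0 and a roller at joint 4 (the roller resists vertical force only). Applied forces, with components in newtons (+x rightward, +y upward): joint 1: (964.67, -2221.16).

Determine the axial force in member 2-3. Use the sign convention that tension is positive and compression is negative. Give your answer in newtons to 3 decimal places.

N=6 nodes, M=9 members, R=3 reactions → 2N=12, M+R=12
member 0 (0-1): L=3.3414, (cx,cy)=(0.3005,0.9538)
member 1 (0-2): L=1.9200, (cx,cy)=(1.0000,0.0000)
member 2 (1-2): L=3.3160, (cx,cy)=(0.2762,-0.9611)
member 3 (1-3): L=2.0955, (cx,cy)=(0.9874,0.1584)
member 4 (2-3): L=3.7031, (cx,cy)=(0.3114,0.9503)
member 5 (2-4): L=2.1860, (cx,cy)=(1.0000,0.0000)
member 6 (3-4): L=3.6675, (cx,cy)=(0.2817,-0.9595)
member 7 (3-5): L=1.9301, (cx,cy)=(0.9984,-0.0570)
member 8 (4-5): L=3.5243, (cx,cy)=(0.2537,0.9673)
solve A·x = −loads:
  F[0-1] = -974.3049 N (compression)
  F[0-2] = +1257.4218 N (tension)
  F[1-2] = -1485.6022 N (compression)
  F[1-3] = -857.8834 N (compression)
  F[2-3] = +1502.4847 N (tension)
  F[2-4] = +379.2297 N (tension)
  F[3-4] = -1346.3885 N (compression)
  F[3-5] = +0.0000 N (tension)
  F[4-5] = -0.0000 N (compression)
  Rx@0 = -964.6700 N
  Ry@0 = +929.2828 N
  Ry@4 = +1291.8772 N

1502.485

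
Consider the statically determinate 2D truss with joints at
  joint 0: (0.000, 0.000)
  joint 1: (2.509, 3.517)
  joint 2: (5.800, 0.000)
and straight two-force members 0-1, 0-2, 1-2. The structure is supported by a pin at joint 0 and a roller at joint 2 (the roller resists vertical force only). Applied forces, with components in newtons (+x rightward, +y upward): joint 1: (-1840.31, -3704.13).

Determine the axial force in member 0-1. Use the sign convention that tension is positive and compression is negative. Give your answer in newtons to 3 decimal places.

-3952.573

N=3 nodes, M=3 members, R=3 reactions → 2N=6, M+R=6
member 0 (0-1): L=4.3202, (cx,cy)=(0.5808,0.8141)
member 1 (0-2): L=5.8000, (cx,cy)=(1.0000,0.0000)
member 2 (1-2): L=4.8166, (cx,cy)=(0.6833,-0.7302)
solve A·x = −loads:
  F[0-1] = -3952.5730 N (compression)
  F[0-2] = +455.1720 N (tension)
  F[1-2] = -666.1797 N (compression)
  Rx@0 = +1840.3100 N
  Ry@0 = +3217.7004 N
  Ry@2 = +486.4296 N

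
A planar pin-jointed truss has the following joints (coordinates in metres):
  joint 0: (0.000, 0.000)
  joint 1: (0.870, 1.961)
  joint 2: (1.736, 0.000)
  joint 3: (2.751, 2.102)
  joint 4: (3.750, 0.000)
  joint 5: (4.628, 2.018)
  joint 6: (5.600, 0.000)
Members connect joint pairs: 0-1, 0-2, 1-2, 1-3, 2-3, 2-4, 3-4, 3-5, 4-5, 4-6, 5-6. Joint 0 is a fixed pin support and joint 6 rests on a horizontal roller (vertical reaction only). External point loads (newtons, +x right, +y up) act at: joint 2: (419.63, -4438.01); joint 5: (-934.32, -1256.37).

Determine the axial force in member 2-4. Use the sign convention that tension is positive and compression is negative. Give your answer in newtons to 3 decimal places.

1656.426

N=7 nodes, M=11 members, R=3 reactions → 2N=14, M+R=14
member 0 (0-1): L=2.1453, (cx,cy)=(0.4055,0.9141)
member 1 (0-2): L=1.7360, (cx,cy)=(1.0000,0.0000)
member 2 (1-2): L=2.1437, (cx,cy)=(0.4040,-0.9148)
member 3 (1-3): L=1.8863, (cx,cy)=(0.9972,0.0748)
member 4 (2-3): L=2.3342, (cx,cy)=(0.4348,0.9005)
member 5 (2-4): L=2.0140, (cx,cy)=(1.0000,0.0000)
member 6 (3-4): L=2.3273, (cx,cy)=(0.4292,-0.9032)
member 7 (3-5): L=1.8789, (cx,cy)=(0.9990,-0.0447)
member 8 (4-5): L=2.2007, (cx,cy)=(0.3990,0.9170)
member 9 (4-6): L=1.8500, (cx,cy)=(1.0000,0.0000)
member 10 (5-6): L=2.2399, (cx,cy)=(0.4339,-0.9009)
solve A·x = −loads:
  F[0-1] = -3956.9665 N (compression)
  F[0-2] = +1089.9900 N (tension)
  F[1-2] = +3700.0040 N (tension)
  F[1-3] = -3108.0782 N (compression)
  F[2-3] = +1169.7294 N (tension)
  F[2-4] = +1656.4258 N (tension)
  F[3-4] = -797.6263 N (compression)
  F[3-5] = -2250.6153 N (compression)
  F[4-5] = +785.6372 N (tension)
  F[4-6] = +1000.6081 N (tension)
  F[5-6] = -2305.8152 N (compression)
  Rx@0 = +514.6900 N
  Ry@0 = +3616.9857 N
  Ry@6 = +2077.3943 N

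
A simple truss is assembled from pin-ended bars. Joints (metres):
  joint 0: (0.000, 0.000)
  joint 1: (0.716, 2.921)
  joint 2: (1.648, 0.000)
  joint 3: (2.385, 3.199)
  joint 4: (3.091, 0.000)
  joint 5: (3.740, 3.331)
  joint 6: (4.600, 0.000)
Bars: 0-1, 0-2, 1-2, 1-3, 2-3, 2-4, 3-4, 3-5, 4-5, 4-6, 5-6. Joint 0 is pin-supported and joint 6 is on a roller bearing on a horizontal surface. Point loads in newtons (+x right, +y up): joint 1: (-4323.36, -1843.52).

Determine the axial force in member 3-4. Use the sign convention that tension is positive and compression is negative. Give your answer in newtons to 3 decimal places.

2630.795

N=7 nodes, M=11 members, R=3 reactions → 2N=14, M+R=14
member 0 (0-1): L=3.0075, (cx,cy)=(0.2381,0.9712)
member 1 (0-2): L=1.6480, (cx,cy)=(1.0000,0.0000)
member 2 (1-2): L=3.0661, (cx,cy)=(0.3040,-0.9527)
member 3 (1-3): L=1.6920, (cx,cy)=(0.9864,0.1643)
member 4 (2-3): L=3.2828, (cx,cy)=(0.2245,0.9745)
member 5 (2-4): L=1.4430, (cx,cy)=(1.0000,0.0000)
member 6 (3-4): L=3.2760, (cx,cy)=(0.2155,-0.9765)
member 7 (3-5): L=1.3614, (cx,cy)=(0.9953,0.0970)
member 8 (4-5): L=3.3936, (cx,cy)=(0.1912,0.9815)
member 9 (4-6): L=1.5090, (cx,cy)=(1.0000,0.0000)
member 10 (5-6): L=3.4402, (cx,cy)=(0.2500,-0.9683)
solve A·x = −loads:
  F[0-1] = -4429.2597 N (compression)
  F[0-2] = -3268.8703 N (compression)
  F[1-2] = +2992.9560 N (tension)
  F[1-3] = +2391.6009 N (tension)
  F[2-3] = -2926.0251 N (compression)
  F[2-4] = -1702.1958 N (compression)
  F[3-4] = +2630.7955 N (tension)
  F[3-5] = +1140.6121 N (tension)
  F[4-5] = -2617.2837 N (compression)
  F[4-6] = -634.7078 N (compression)
  F[5-6] = +2538.9987 N (tension)
  Rx@0 = +4323.3600 N
  Ry@0 = +4301.9057 N
  Ry@6 = -2458.3857 N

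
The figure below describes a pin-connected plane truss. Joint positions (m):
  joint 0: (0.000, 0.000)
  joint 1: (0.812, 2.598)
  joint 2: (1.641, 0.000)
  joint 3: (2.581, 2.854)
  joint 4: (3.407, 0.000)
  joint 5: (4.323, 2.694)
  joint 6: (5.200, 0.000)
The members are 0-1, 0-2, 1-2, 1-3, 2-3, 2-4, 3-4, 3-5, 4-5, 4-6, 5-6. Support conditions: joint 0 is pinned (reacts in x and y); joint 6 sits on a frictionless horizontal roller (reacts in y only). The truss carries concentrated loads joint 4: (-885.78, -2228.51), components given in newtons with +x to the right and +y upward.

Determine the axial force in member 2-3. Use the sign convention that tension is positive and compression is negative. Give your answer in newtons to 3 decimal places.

-738.327

N=7 nodes, M=11 members, R=3 reactions → 2N=14, M+R=14
member 0 (0-1): L=2.7219, (cx,cy)=(0.2983,0.9545)
member 1 (0-2): L=1.6410, (cx,cy)=(1.0000,0.0000)
member 2 (1-2): L=2.7271, (cx,cy)=(0.3040,-0.9527)
member 3 (1-3): L=1.7874, (cx,cy)=(0.9897,0.1432)
member 4 (2-3): L=3.0048, (cx,cy)=(0.3128,0.9498)
member 5 (2-4): L=1.7660, (cx,cy)=(1.0000,0.0000)
member 6 (3-4): L=2.9711, (cx,cy)=(0.2780,-0.9606)
member 7 (3-5): L=1.7493, (cx,cy)=(0.9958,-0.0915)
member 8 (4-5): L=2.8455, (cx,cy)=(0.3219,0.9468)
member 9 (4-6): L=1.7930, (cx,cy)=(1.0000,0.0000)
member 10 (5-6): L=2.8332, (cx,cy)=(0.3095,-0.9509)
solve A·x = −loads:
  F[0-1] = -805.0645 N (compression)
  F[0-2] = -645.6157 N (compression)
  F[1-2] = +736.1057 N (tension)
  F[1-3] = -468.7662 N (compression)
  F[2-3] = -738.3270 N (compression)
  F[2-4] = -190.8748 N (compression)
  F[3-4] = +890.0475 N (tension)
  F[3-5] = -946.3130 N (compression)
  F[4-5] = +1450.7766 N (tension)
  F[4-6] = +475.3192 N (tension)
  F[5-6] = -1535.5221 N (compression)
  Rx@0 = +885.7800 N
  Ry@0 = +768.4074 N
  Ry@6 = +1460.1026 N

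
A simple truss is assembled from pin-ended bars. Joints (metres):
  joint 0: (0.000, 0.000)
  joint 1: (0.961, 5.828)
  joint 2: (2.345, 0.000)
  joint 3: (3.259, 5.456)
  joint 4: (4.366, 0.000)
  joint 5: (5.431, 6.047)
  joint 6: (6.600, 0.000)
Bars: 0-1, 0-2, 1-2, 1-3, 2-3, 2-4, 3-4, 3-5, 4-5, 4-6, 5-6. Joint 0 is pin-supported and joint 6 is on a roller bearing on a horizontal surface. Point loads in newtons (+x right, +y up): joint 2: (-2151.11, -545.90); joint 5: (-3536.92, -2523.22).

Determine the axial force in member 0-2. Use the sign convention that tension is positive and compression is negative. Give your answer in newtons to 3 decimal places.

N=7 nodes, M=11 members, R=3 reactions → 2N=14, M+R=14
member 0 (0-1): L=5.9067, (cx,cy)=(0.1627,0.9867)
member 1 (0-2): L=2.3450, (cx,cy)=(1.0000,0.0000)
member 2 (1-2): L=5.9901, (cx,cy)=(0.2310,-0.9729)
member 3 (1-3): L=2.3279, (cx,cy)=(0.9871,-0.1598)
member 4 (2-3): L=5.5320, (cx,cy)=(0.1652,0.9863)
member 5 (2-4): L=2.0210, (cx,cy)=(1.0000,0.0000)
member 6 (3-4): L=5.5672, (cx,cy)=(0.1988,-0.9800)
member 7 (3-5): L=2.2510, (cx,cy)=(0.9649,0.2626)
member 8 (4-5): L=6.1401, (cx,cy)=(0.1735,0.9848)
member 9 (4-6): L=2.2340, (cx,cy)=(1.0000,0.0000)
member 10 (5-6): L=6.1590, (cx,cy)=(0.1898,-0.9818)
solve A·x = −loads:
  F[0-1] = -4093.9723 N (compression)
  F[0-2] = -5021.9546 N (compression)
  F[1-2] = +4433.0001 N (tension)
  F[1-3] = -1712.3186 N (compression)
  F[2-3] = -3819.6470 N (compression)
  F[2-4] = -1215.5247 N (compression)
  F[3-4] = +2767.4049 N (tension)
  F[3-5] = -2976.0867 N (compression)
  F[4-5] = -2753.8848 N (compression)
  F[4-6] = -187.5784 N (compression)
  F[5-6] = +988.2698 N (tension)
  Rx@0 = +5688.0300 N
  Ry@0 = +4039.4248 N
  Ry@6 = -970.3048 N

-5021.955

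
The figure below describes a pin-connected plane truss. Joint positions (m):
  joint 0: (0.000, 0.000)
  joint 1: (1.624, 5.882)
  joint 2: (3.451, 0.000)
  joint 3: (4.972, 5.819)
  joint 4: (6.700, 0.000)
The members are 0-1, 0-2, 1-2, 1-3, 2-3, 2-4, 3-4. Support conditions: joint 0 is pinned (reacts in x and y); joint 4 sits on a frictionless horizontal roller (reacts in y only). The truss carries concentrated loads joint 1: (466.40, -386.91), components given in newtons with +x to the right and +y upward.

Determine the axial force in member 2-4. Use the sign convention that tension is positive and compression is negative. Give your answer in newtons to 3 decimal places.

N=5 nodes, M=7 members, R=3 reactions → 2N=10, M+R=10
member 0 (0-1): L=6.1021, (cx,cy)=(0.2661,0.9639)
member 1 (0-2): L=3.4510, (cx,cy)=(1.0000,0.0000)
member 2 (1-2): L=6.1592, (cx,cy)=(0.2966,-0.9550)
member 3 (1-3): L=3.3486, (cx,cy)=(0.9998,-0.0188)
member 4 (2-3): L=6.0145, (cx,cy)=(0.2529,0.9675)
member 5 (2-4): L=3.2490, (cx,cy)=(1.0000,0.0000)
member 6 (3-4): L=6.0702, (cx,cy)=(0.2847,-0.9586)
solve A·x = −loads:
  F[0-1] = +120.6822 N (tension)
  F[0-2] = +434.2817 N (tension)
  F[1-2] = -521.4473 N (compression)
  F[1-3] = -279.6548 N (compression)
  F[2-3] = +514.7088 N (tension)
  F[2-4] = +149.4412 N (tension)
  F[3-4] = -524.9600 N (compression)
  Rx@0 = -466.4000 N
  Ry@0 = -116.3298 N
  Ry@4 = +503.2398 N

149.441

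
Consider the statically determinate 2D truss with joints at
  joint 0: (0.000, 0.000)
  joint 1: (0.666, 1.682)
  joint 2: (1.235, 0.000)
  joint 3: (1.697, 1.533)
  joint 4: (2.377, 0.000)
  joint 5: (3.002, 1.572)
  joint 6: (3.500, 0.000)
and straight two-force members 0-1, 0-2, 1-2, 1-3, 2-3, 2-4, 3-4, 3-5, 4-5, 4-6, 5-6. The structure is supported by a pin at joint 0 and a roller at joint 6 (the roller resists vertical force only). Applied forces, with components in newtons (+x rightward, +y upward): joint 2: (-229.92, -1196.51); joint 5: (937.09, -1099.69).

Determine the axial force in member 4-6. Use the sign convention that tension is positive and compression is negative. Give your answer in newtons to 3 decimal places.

N=7 nodes, M=11 members, R=3 reactions → 2N=14, M+R=14
member 0 (0-1): L=1.8091, (cx,cy)=(0.3681,0.9298)
member 1 (0-2): L=1.2350, (cx,cy)=(1.0000,0.0000)
member 2 (1-2): L=1.7756, (cx,cy)=(0.3204,-0.9473)
member 3 (1-3): L=1.0417, (cx,cy)=(0.9897,-0.1430)
member 4 (2-3): L=1.6011, (cx,cy)=(0.2886,0.9575)
member 5 (2-4): L=1.1420, (cx,cy)=(1.0000,0.0000)
member 6 (3-4): L=1.6770, (cx,cy)=(0.4055,-0.9141)
member 7 (3-5): L=1.3056, (cx,cy)=(0.9996,0.0299)
member 8 (4-5): L=1.6917, (cx,cy)=(0.3695,0.9292)
member 9 (4-6): L=1.1230, (cx,cy)=(1.0000,0.0000)
member 10 (5-6): L=1.6490, (cx,cy)=(0.3020,-0.9533)
solve A·x = −loads:
  F[0-1] = -548.4123 N (compression)
  F[0-2] = +909.0669 N (tension)
  F[1-2] = +598.3363 N (tension)
  F[1-3] = -397.7223 N (compression)
  F[2-3] = +657.7021 N (tension)
  F[2-4] = +1140.9423 N (tension)
  F[3-4] = -747.8821 N (compression)
  F[3-5] = +99.4392 N (tension)
  F[4-5] = +735.6947 N (tension)
  F[4-6] = +565.8903 N (tension)
  F[5-6] = -1873.7968 N (compression)
  Rx@0 = -707.1700 N
  Ry@0 = +509.8958 N
  Ry@6 = +1786.3042 N

565.890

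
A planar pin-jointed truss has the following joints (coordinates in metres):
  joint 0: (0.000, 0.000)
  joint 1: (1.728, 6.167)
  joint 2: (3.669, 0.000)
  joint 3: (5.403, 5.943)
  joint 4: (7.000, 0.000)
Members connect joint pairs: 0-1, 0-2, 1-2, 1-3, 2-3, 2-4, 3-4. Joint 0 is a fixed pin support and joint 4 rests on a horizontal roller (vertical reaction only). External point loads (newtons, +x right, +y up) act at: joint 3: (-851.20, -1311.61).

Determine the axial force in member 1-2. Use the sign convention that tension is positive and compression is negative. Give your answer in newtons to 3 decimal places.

N=5 nodes, M=7 members, R=3 reactions → 2N=10, M+R=10
member 0 (0-1): L=6.4045, (cx,cy)=(0.2698,0.9629)
member 1 (0-2): L=3.6690, (cx,cy)=(1.0000,0.0000)
member 2 (1-2): L=6.4652, (cx,cy)=(0.3002,-0.9539)
member 3 (1-3): L=3.6818, (cx,cy)=(0.9981,-0.0608)
member 4 (2-3): L=6.1908, (cx,cy)=(0.2801,0.9600)
member 5 (2-4): L=3.3310, (cx,cy)=(1.0000,0.0000)
member 6 (3-4): L=6.1538, (cx,cy)=(0.2595,-0.9657)
solve A·x = −loads:
  F[0-1] = -1061.2615 N (compression)
  F[0-2] = -564.8616 N (compression)
  F[1-2] = +1110.9330 N (tension)
  F[1-3] = -621.0139 N (compression)
  F[2-3] = -1103.8702 N (compression)
  F[2-4] = +77.8499 N (tension)
  F[3-4] = -299.9843 N (compression)
  Rx@0 = +851.2000 N
  Ry@0 = +1021.9033 N
  Ry@4 = +289.7067 N

1110.933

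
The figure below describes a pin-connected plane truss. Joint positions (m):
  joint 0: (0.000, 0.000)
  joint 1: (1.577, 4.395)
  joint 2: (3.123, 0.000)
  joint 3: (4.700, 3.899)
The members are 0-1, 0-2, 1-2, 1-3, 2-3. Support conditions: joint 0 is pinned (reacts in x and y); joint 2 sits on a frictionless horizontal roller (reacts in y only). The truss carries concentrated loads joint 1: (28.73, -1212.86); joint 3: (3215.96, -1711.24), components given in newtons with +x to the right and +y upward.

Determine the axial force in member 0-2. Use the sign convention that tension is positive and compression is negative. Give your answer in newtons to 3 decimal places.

N=4 nodes, M=5 members, R=3 reactions → 2N=8, M+R=8
member 0 (0-1): L=4.6694, (cx,cy)=(0.3377,0.9412)
member 1 (0-2): L=3.1230, (cx,cy)=(1.0000,0.0000)
member 2 (1-2): L=4.6590, (cx,cy)=(0.3318,-0.9433)
member 3 (1-3): L=3.1621, (cx,cy)=(0.9876,-0.1569)
member 4 (2-3): L=4.2058, (cx,cy)=(0.3750,0.9270)
solve A·x = −loads:
  F[0-1] = +4588.8242 N (tension)
  F[0-2] = +1694.8908 N (tension)
  F[1-2] = -6482.5912 N (compression)
  F[1-3] = +3718.2260 N (tension)
  F[2-3] = -1216.7880 N (compression)
  Rx@0 = -3244.6900 N
  Ry@0 = -4319.1932 N
  Ry@2 = +7243.2932 N

1694.891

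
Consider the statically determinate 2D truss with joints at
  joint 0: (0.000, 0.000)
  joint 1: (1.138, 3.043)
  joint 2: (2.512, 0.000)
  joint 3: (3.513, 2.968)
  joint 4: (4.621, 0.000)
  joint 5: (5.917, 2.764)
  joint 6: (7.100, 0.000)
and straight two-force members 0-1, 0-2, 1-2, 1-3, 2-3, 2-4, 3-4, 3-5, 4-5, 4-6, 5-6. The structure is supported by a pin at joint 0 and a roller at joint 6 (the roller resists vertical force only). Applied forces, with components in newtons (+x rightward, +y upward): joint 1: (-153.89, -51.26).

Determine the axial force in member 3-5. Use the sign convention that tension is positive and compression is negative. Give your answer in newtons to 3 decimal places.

N=7 nodes, M=11 members, R=3 reactions → 2N=14, M+R=14
member 0 (0-1): L=3.2488, (cx,cy)=(0.3503,0.9366)
member 1 (0-2): L=2.5120, (cx,cy)=(1.0000,0.0000)
member 2 (1-2): L=3.3388, (cx,cy)=(0.4115,-0.9114)
member 3 (1-3): L=2.3762, (cx,cy)=(0.9995,-0.0316)
member 4 (2-3): L=3.1323, (cx,cy)=(0.3196,0.9476)
member 5 (2-4): L=2.1090, (cx,cy)=(1.0000,0.0000)
member 6 (3-4): L=3.1681, (cx,cy)=(0.3497,-0.9368)
member 7 (3-5): L=2.4126, (cx,cy)=(0.9964,-0.0846)
member 8 (4-5): L=3.0528, (cx,cy)=(0.4245,0.9054)
member 9 (4-6): L=2.4790, (cx,cy)=(1.0000,0.0000)
member 10 (5-6): L=3.0065, (cx,cy)=(0.3935,-0.9193)
solve A·x = −loads:
  F[0-1] = -116.3727 N (compression)
  F[0-2] = -113.1270 N (compression)
  F[1-2] = +60.2930 N (tension)
  F[1-3] = +88.3591 N (tension)
  F[2-3] = -57.9921 N (compression)
  F[2-4] = -69.7820 N (compression)
  F[3-4] = +57.1209 N (tension)
  F[3-5] = +49.9836 N (tension)
  F[4-5] = -59.1041 N (compression)
  F[4-6] = -24.7129 N (compression)
  F[5-6] = +62.8062 N (tension)
  Rx@0 = +153.8900 N
  Ry@0 = +108.9999 N
  Ry@6 = -57.7399 N

49.984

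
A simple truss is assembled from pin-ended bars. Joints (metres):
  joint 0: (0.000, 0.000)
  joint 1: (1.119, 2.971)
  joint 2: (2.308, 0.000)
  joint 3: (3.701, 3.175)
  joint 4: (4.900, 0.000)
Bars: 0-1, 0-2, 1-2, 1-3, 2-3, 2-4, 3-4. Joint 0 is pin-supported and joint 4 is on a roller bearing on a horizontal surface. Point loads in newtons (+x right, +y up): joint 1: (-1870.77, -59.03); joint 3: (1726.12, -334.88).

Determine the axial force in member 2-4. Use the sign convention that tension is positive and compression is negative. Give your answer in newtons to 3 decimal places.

N=5 nodes, M=7 members, R=3 reactions → 2N=10, M+R=10
member 0 (0-1): L=3.1747, (cx,cy)=(0.3525,0.9358)
member 1 (0-2): L=2.3080, (cx,cy)=(1.0000,0.0000)
member 2 (1-2): L=3.2001, (cx,cy)=(0.3716,-0.9284)
member 3 (1-3): L=2.5900, (cx,cy)=(0.9969,0.0788)
member 4 (2-3): L=3.4671, (cx,cy)=(0.4018,0.9157)
member 5 (2-4): L=2.5920, (cx,cy)=(1.0000,0.0000)
member 6 (3-4): L=3.3939, (cx,cy)=(0.3533,-0.9355)
solve A·x = −loads:
  F[0-1] = -153.1643 N (compression)
  F[0-2] = -90.6643 N (compression)
  F[1-2] = +237.8929 N (tension)
  F[1-3] = +1733.7808 N (tension)
  F[2-3] = -241.1849 N (compression)
  F[2-4] = +94.6267 N (tension)
  F[3-4] = -267.8473 N (compression)
  Rx@0 = +144.6500 N
  Ry@0 = +143.3347 N
  Ry@4 = +250.5753 N

94.627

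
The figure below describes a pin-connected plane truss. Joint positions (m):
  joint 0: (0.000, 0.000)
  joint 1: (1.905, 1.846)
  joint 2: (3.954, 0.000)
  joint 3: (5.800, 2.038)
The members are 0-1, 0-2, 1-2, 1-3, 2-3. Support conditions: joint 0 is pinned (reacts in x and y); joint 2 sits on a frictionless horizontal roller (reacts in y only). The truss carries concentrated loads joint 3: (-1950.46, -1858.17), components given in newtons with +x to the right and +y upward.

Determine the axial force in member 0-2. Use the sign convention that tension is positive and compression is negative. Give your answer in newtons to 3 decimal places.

N=4 nodes, M=5 members, R=3 reactions → 2N=8, M+R=8
member 0 (0-1): L=2.6527, (cx,cy)=(0.7181,0.6959)
member 1 (0-2): L=3.9540, (cx,cy)=(1.0000,0.0000)
member 2 (1-2): L=2.7579, (cx,cy)=(0.7430,-0.6693)
member 3 (1-3): L=3.8997, (cx,cy)=(0.9988,0.0492)
member 4 (2-3): L=2.7498, (cx,cy)=(0.6713,0.7412)
solve A·x = −loads:
  F[0-1] = -198.0154 N (compression)
  F[0-2] = -1808.2572 N (compression)
  F[1-2] = +185.2617 N (tension)
  F[1-3] = -280.1830 N (compression)
  F[2-3] = -2488.5098 N (compression)
  Rx@0 = +1950.4600 N
  Ry@0 = +137.7986 N
  Ry@2 = +1720.3714 N

-1808.257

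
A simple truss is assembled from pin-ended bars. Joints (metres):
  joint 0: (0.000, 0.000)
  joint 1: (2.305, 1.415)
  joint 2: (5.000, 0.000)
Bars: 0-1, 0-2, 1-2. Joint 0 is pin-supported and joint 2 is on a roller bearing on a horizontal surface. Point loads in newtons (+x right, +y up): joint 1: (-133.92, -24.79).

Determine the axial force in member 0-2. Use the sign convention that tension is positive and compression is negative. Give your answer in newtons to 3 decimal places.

N=3 nodes, M=3 members, R=3 reactions → 2N=6, M+R=6
member 0 (0-1): L=2.7047, (cx,cy)=(0.8522,0.5232)
member 1 (0-2): L=5.0000, (cx,cy)=(1.0000,0.0000)
member 2 (1-2): L=3.0439, (cx,cy)=(0.8854,-0.4649)
solve A·x = −loads:
  F[0-1] = -97.9821 N (compression)
  F[0-2] = -50.4168 N (compression)
  F[1-2] = +56.9436 N (tension)
  Rx@0 = +133.9200 N
  Ry@0 = +51.2612 N
  Ry@2 = -26.4712 N

-50.417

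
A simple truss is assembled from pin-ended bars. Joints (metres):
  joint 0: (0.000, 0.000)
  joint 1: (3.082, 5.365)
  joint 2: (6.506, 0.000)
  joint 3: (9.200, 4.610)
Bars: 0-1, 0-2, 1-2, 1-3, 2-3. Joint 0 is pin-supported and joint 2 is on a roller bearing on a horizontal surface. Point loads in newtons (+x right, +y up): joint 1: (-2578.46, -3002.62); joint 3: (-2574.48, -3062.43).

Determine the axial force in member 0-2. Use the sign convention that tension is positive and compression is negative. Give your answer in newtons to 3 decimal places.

N=4 nodes, M=5 members, R=3 reactions → 2N=8, M+R=8
member 0 (0-1): L=6.1872, (cx,cy)=(0.4981,0.8671)
member 1 (0-2): L=6.5060, (cx,cy)=(1.0000,0.0000)
member 2 (1-2): L=6.3645, (cx,cy)=(0.5380,-0.8430)
member 3 (1-3): L=6.1644, (cx,cy)=(0.9925,-0.1225)
member 4 (2-3): L=5.3395, (cx,cy)=(0.5045,0.8634)
solve A·x = −loads:
  F[0-1] = -4915.9045 N (compression)
  F[0-2] = -2704.2205 N (compression)
  F[1-2] = +1601.9064 N (tension)
  F[1-3] = -737.6115 N (compression)
  F[2-3] = -3651.6408 N (compression)
  Rx@0 = +5152.9400 N
  Ry@0 = +4262.6153 N
  Ry@2 = +1802.4347 N

-2704.220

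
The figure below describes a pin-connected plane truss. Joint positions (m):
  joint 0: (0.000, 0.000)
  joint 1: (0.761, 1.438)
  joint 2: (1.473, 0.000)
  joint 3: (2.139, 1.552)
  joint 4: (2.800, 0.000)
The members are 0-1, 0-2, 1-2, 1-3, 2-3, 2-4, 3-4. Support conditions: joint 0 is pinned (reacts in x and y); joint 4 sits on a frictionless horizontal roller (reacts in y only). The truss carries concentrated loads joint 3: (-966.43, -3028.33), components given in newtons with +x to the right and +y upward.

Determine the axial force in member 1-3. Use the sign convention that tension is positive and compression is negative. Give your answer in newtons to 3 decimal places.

N=5 nodes, M=7 members, R=3 reactions → 2N=10, M+R=10
member 0 (0-1): L=1.6269, (cx,cy)=(0.4677,0.8839)
member 1 (0-2): L=1.4730, (cx,cy)=(1.0000,0.0000)
member 2 (1-2): L=1.6046, (cx,cy)=(0.4437,-0.8962)
member 3 (1-3): L=1.3827, (cx,cy)=(0.9966,0.0824)
member 4 (2-3): L=1.6889, (cx,cy)=(0.3943,0.9190)
member 5 (2-4): L=1.3270, (cx,cy)=(1.0000,0.0000)
member 6 (3-4): L=1.6869, (cx,cy)=(0.3918,-0.9200)
solve A·x = −loads:
  F[0-1] = -1414.9037 N (compression)
  F[0-2] = -304.6137 N (compression)
  F[1-2] = +1281.8771 N (tension)
  F[1-3] = -1234.8151 N (compression)
  F[2-3] = -1250.0787 N (compression)
  F[2-4] = +757.1472 N (tension)
  F[3-4] = -1932.2694 N (compression)
  Rx@0 = +966.4300 N
  Ry@0 = +1250.5805 N
  Ry@4 = +1777.7495 N

-1234.815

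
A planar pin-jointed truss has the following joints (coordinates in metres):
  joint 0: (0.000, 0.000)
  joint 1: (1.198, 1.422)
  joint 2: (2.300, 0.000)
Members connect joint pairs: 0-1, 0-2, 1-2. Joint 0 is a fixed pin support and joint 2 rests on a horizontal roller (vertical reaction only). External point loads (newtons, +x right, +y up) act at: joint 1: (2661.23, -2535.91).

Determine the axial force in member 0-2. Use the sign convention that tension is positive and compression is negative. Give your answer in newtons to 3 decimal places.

N=3 nodes, M=3 members, R=3 reactions → 2N=6, M+R=6
member 0 (0-1): L=1.8594, (cx,cy)=(0.6443,0.7648)
member 1 (0-2): L=2.3000, (cx,cy)=(1.0000,0.0000)
member 2 (1-2): L=1.7990, (cx,cy)=(0.6126,-0.7904)
solve A·x = −loads:
  F[0-1] = +562.6551 N (tension)
  F[0-2] = +2298.7106 N (tension)
  F[1-2] = -3752.6641 N (compression)
  Rx@0 = -2661.2300 N
  Ry@0 = -430.3027 N
  Ry@2 = +2966.2127 N

2298.711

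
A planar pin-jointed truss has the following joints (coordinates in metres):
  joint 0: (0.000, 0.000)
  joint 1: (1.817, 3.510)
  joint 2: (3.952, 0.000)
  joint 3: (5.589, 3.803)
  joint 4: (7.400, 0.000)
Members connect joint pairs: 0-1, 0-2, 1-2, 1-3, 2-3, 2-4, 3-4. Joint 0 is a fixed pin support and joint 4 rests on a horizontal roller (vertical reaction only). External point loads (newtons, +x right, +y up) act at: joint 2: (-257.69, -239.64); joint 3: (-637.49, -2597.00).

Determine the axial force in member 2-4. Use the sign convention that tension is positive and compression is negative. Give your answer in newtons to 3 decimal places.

N=5 nodes, M=7 members, R=3 reactions → 2N=10, M+R=10
member 0 (0-1): L=3.9524, (cx,cy)=(0.4597,0.8881)
member 1 (0-2): L=3.9520, (cx,cy)=(1.0000,0.0000)
member 2 (1-2): L=4.1083, (cx,cy)=(0.5197,-0.8544)
member 3 (1-3): L=3.7834, (cx,cy)=(0.9970,0.0774)
member 4 (2-3): L=4.1404, (cx,cy)=(0.3954,0.9185)
member 5 (2-4): L=3.4480, (cx,cy)=(1.0000,0.0000)
member 6 (3-4): L=4.2122, (cx,cy)=(0.4299,-0.9029)
solve A·x = −loads:
  F[0-1] = -1210.3181 N (compression)
  F[0-2] = -338.7739 N (compression)
  F[1-2] = +1152.9958 N (tension)
  F[1-3] = -1159.0721 N (compression)
  F[2-3] = -811.5638 N (compression)
  F[2-4] = +838.9742 N (tension)
  F[3-4] = -1951.3623 N (compression)
  Rx@0 = +895.1800 N
  Ry@0 = +1074.8406 N
  Ry@4 = +1761.7994 N

838.974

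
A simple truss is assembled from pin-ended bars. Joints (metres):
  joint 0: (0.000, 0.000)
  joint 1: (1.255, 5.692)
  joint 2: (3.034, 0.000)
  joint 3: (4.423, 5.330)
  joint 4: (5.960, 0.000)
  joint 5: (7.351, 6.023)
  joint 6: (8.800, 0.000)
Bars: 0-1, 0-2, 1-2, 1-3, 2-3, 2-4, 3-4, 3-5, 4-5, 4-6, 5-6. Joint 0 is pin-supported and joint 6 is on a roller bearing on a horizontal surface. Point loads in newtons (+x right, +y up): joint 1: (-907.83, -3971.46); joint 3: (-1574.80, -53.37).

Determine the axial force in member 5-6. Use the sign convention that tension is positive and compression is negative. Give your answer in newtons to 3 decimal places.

N=7 nodes, M=11 members, R=3 reactions → 2N=14, M+R=14
member 0 (0-1): L=5.8287, (cx,cy)=(0.2153,0.9765)
member 1 (0-2): L=3.0340, (cx,cy)=(1.0000,0.0000)
member 2 (1-2): L=5.9635, (cx,cy)=(0.2983,-0.9545)
member 3 (1-3): L=3.1886, (cx,cy)=(0.9935,-0.1135)
member 4 (2-3): L=5.5080, (cx,cy)=(0.2522,0.9677)
member 5 (2-4): L=2.9260, (cx,cy)=(1.0000,0.0000)
member 6 (3-4): L=5.5472, (cx,cy)=(0.2771,-0.9608)
member 7 (3-5): L=3.0089, (cx,cy)=(0.9731,0.2303)
member 8 (4-5): L=6.1815, (cx,cy)=(0.2250,0.9744)
member 9 (4-6): L=2.8400, (cx,cy)=(1.0000,0.0000)
member 10 (5-6): L=6.1948, (cx,cy)=(0.2339,-0.9723)
solve A·x = −loads:
  F[0-1] = -5092.0847 N (compression)
  F[0-2] = -1386.2358 N (compression)
  F[1-2] = +1111.2107 N (tension)
  F[1-3] = -523.4371 N (compression)
  F[2-3] = -1096.0381 N (compression)
  F[2-4] = -778.3504 N (compression)
  F[3-4] = +1102.8946 N (tension)
  F[3-5] = +485.8243 N (tension)
  F[4-5] = -1087.6074 N (compression)
  F[4-6] = -228.0244 N (compression)
  F[5-6] = +974.8628 N (tension)
  Rx@0 = +2482.6300 N
  Ry@0 = +4972.6498 N
  Ry@6 = -947.8198 N

974.863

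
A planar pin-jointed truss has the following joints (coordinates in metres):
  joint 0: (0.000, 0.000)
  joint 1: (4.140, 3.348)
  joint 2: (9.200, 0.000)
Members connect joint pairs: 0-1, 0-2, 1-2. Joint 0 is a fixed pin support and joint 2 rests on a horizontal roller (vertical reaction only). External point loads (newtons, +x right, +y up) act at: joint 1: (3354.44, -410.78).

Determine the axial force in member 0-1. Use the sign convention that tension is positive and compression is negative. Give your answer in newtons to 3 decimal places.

1582.031

N=3 nodes, M=3 members, R=3 reactions → 2N=6, M+R=6
member 0 (0-1): L=5.3244, (cx,cy)=(0.7776,0.6288)
member 1 (0-2): L=9.2000, (cx,cy)=(1.0000,0.0000)
member 2 (1-2): L=6.0673, (cx,cy)=(0.8340,-0.5518)
solve A·x = −loads:
  F[0-1] = +1582.0309 N (tension)
  F[0-2] = +2124.3166 N (tension)
  F[1-2] = -2547.2266 N (compression)
  Rx@0 = -3354.4400 N
  Ry@0 = -994.7955 N
  Ry@2 = +1405.5755 N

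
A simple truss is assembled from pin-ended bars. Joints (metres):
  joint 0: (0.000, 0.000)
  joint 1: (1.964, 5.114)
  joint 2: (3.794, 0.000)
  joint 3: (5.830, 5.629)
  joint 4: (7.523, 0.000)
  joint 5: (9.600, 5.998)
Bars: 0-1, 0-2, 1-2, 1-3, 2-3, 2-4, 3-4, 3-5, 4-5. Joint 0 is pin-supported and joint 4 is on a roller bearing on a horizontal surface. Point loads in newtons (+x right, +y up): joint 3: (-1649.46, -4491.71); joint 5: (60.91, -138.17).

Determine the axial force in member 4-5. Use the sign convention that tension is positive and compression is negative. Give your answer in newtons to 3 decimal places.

N=6 nodes, M=9 members, R=3 reactions → 2N=12, M+R=12
member 0 (0-1): L=5.4782, (cx,cy)=(0.3585,0.9335)
member 1 (0-2): L=3.7940, (cx,cy)=(1.0000,0.0000)
member 2 (1-2): L=5.4316, (cx,cy)=(0.3369,-0.9415)
member 3 (1-3): L=3.9002, (cx,cy)=(0.9912,0.1320)
member 4 (2-3): L=5.9859, (cx,cy)=(0.3401,0.9404)
member 5 (2-4): L=3.7290, (cx,cy)=(1.0000,0.0000)
member 6 (3-4): L=5.8781, (cx,cy)=(0.2880,-0.9576)
member 7 (3-5): L=3.7880, (cx,cy)=(0.9952,0.0974)
member 8 (4-5): L=6.3474, (cx,cy)=(0.3272,0.9449)
solve A·x = −loads:
  F[0-1] = -2312.0009 N (compression)
  F[0-2] = -759.6648 N (compression)
  F[1-2] = +2076.0939 N (tension)
  F[1-3] = -1541.8629 N (compression)
  F[2-3] = -2078.6462 N (compression)
  F[2-4] = +646.8277 N (tension)
  F[3-4] = -2425.1492 N (compression)
  F[3-5] = +113.1092 N (tension)
  F[4-5] = -157.8797 N (compression)
  Rx@0 = +1588.5500 N
  Ry@0 = +2158.3089 N
  Ry@4 = +2471.5711 N

-157.880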